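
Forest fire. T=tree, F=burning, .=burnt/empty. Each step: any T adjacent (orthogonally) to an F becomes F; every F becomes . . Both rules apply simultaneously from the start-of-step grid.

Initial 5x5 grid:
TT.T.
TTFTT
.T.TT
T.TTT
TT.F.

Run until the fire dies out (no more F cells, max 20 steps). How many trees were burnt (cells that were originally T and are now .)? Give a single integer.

Step 1: +3 fires, +2 burnt (F count now 3)
Step 2: +8 fires, +3 burnt (F count now 8)
Step 3: +2 fires, +8 burnt (F count now 2)
Step 4: +0 fires, +2 burnt (F count now 0)
Fire out after step 4
Initially T: 16, now '.': 22
Total burnt (originally-T cells now '.'): 13

Answer: 13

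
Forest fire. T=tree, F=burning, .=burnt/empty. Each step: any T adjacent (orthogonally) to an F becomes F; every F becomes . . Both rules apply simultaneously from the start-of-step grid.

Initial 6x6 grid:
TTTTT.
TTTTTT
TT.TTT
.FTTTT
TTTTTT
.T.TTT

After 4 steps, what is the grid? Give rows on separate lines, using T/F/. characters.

Step 1: 3 trees catch fire, 1 burn out
  TTTTT.
  TTTTTT
  TF.TTT
  ..FTTT
  TFTTTT
  .T.TTT
Step 2: 6 trees catch fire, 3 burn out
  TTTTT.
  TFTTTT
  F..TTT
  ...FTT
  F.FTTT
  .F.TTT
Step 3: 6 trees catch fire, 6 burn out
  TFTTT.
  F.FTTT
  ...FTT
  ....FT
  ...FTT
  ...TTT
Step 4: 7 trees catch fire, 6 burn out
  F.FTT.
  ...FTT
  ....FT
  .....F
  ....FT
  ...FTT

F.FTT.
...FTT
....FT
.....F
....FT
...FTT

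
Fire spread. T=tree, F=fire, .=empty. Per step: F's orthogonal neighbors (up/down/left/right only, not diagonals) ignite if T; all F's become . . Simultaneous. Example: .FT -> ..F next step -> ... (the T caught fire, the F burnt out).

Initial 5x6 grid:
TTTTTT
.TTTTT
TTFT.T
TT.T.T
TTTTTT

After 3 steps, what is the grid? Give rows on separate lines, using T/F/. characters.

Step 1: 3 trees catch fire, 1 burn out
  TTTTTT
  .TFTTT
  TF.F.T
  TT.T.T
  TTTTTT
Step 2: 6 trees catch fire, 3 burn out
  TTFTTT
  .F.FTT
  F....T
  TF.F.T
  TTTTTT
Step 3: 6 trees catch fire, 6 burn out
  TF.FTT
  ....FT
  .....T
  F....T
  TFTFTT

TF.FTT
....FT
.....T
F....T
TFTFTT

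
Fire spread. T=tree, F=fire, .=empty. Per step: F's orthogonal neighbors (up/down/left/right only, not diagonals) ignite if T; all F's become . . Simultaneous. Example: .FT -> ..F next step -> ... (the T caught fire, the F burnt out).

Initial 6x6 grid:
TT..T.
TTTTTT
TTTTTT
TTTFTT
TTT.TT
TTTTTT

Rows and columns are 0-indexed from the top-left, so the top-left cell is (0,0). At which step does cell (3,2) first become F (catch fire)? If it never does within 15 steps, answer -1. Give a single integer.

Step 1: cell (3,2)='F' (+3 fires, +1 burnt)
  -> target ignites at step 1
Step 2: cell (3,2)='.' (+7 fires, +3 burnt)
Step 3: cell (3,2)='.' (+9 fires, +7 burnt)
Step 4: cell (3,2)='.' (+8 fires, +9 burnt)
Step 5: cell (3,2)='.' (+3 fires, +8 burnt)
Step 6: cell (3,2)='.' (+1 fires, +3 burnt)
Step 7: cell (3,2)='.' (+0 fires, +1 burnt)
  fire out at step 7

1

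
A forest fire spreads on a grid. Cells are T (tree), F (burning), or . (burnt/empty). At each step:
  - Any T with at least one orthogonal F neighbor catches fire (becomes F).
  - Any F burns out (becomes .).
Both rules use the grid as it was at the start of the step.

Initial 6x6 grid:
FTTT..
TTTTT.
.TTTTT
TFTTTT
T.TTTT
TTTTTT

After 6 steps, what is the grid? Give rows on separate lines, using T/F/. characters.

Step 1: 5 trees catch fire, 2 burn out
  .FTT..
  FTTTT.
  .FTTTT
  F.FTTT
  T.TTTT
  TTTTTT
Step 2: 6 trees catch fire, 5 burn out
  ..FT..
  .FTTT.
  ..FTTT
  ...FTT
  F.FTTT
  TTTTTT
Step 3: 7 trees catch fire, 6 burn out
  ...F..
  ..FTT.
  ...FTT
  ....FT
  ...FTT
  FTFTTT
Step 4: 6 trees catch fire, 7 burn out
  ......
  ...FT.
  ....FT
  .....F
  ....FT
  .F.FTT
Step 5: 4 trees catch fire, 6 burn out
  ......
  ....F.
  .....F
  ......
  .....F
  ....FT
Step 6: 1 trees catch fire, 4 burn out
  ......
  ......
  ......
  ......
  ......
  .....F

......
......
......
......
......
.....F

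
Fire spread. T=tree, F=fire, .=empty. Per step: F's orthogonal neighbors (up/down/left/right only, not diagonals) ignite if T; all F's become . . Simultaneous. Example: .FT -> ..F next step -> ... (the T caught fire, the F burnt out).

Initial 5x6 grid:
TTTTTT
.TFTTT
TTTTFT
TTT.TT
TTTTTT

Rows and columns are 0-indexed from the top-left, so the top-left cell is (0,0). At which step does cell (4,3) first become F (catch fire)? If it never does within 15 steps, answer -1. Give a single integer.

Step 1: cell (4,3)='T' (+8 fires, +2 burnt)
Step 2: cell (4,3)='T' (+8 fires, +8 burnt)
Step 3: cell (4,3)='F' (+7 fires, +8 burnt)
  -> target ignites at step 3
Step 4: cell (4,3)='.' (+2 fires, +7 burnt)
Step 5: cell (4,3)='.' (+1 fires, +2 burnt)
Step 6: cell (4,3)='.' (+0 fires, +1 burnt)
  fire out at step 6

3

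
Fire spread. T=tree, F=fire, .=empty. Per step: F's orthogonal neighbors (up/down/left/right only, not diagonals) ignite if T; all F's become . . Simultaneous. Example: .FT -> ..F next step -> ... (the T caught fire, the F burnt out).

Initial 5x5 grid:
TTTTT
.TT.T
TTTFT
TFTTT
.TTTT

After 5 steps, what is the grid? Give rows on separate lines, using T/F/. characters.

Step 1: 7 trees catch fire, 2 burn out
  TTTTT
  .TT.T
  TFF.F
  F.FFT
  .FTTT
Step 2: 7 trees catch fire, 7 burn out
  TTTTT
  .FF.F
  F....
  ....F
  ..FFT
Step 3: 4 trees catch fire, 7 burn out
  TFFTF
  .....
  .....
  .....
  ....F
Step 4: 2 trees catch fire, 4 burn out
  F..F.
  .....
  .....
  .....
  .....
Step 5: 0 trees catch fire, 2 burn out
  .....
  .....
  .....
  .....
  .....

.....
.....
.....
.....
.....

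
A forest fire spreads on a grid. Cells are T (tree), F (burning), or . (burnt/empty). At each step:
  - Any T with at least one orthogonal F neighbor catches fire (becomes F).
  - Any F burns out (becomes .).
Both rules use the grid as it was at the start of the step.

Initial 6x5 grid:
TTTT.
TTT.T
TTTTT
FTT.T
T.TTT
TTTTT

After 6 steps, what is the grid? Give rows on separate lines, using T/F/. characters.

Step 1: 3 trees catch fire, 1 burn out
  TTTT.
  TTT.T
  FTTTT
  .FT.T
  F.TTT
  TTTTT
Step 2: 4 trees catch fire, 3 burn out
  TTTT.
  FTT.T
  .FTTT
  ..F.T
  ..TTT
  FTTTT
Step 3: 5 trees catch fire, 4 burn out
  FTTT.
  .FT.T
  ..FTT
  ....T
  ..FTT
  .FTTT
Step 4: 5 trees catch fire, 5 burn out
  .FTT.
  ..F.T
  ...FT
  ....T
  ...FT
  ..FTT
Step 5: 4 trees catch fire, 5 burn out
  ..FT.
  ....T
  ....F
  ....T
  ....F
  ...FT
Step 6: 4 trees catch fire, 4 burn out
  ...F.
  ....F
  .....
  ....F
  .....
  ....F

...F.
....F
.....
....F
.....
....F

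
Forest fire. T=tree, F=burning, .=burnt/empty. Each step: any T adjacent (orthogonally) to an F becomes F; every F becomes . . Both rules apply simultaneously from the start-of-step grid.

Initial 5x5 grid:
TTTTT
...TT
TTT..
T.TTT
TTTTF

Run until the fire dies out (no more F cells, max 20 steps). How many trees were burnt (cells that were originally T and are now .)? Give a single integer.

Step 1: +2 fires, +1 burnt (F count now 2)
Step 2: +2 fires, +2 burnt (F count now 2)
Step 3: +2 fires, +2 burnt (F count now 2)
Step 4: +2 fires, +2 burnt (F count now 2)
Step 5: +2 fires, +2 burnt (F count now 2)
Step 6: +1 fires, +2 burnt (F count now 1)
Step 7: +0 fires, +1 burnt (F count now 0)
Fire out after step 7
Initially T: 18, now '.': 18
Total burnt (originally-T cells now '.'): 11

Answer: 11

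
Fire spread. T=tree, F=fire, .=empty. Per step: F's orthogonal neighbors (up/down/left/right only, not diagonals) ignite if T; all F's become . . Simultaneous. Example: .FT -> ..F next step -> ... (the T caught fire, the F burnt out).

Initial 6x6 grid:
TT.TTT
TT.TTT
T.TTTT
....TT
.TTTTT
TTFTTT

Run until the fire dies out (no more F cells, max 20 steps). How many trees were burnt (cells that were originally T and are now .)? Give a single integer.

Step 1: +3 fires, +1 burnt (F count now 3)
Step 2: +4 fires, +3 burnt (F count now 4)
Step 3: +2 fires, +4 burnt (F count now 2)
Step 4: +2 fires, +2 burnt (F count now 2)
Step 5: +2 fires, +2 burnt (F count now 2)
Step 6: +3 fires, +2 burnt (F count now 3)
Step 7: +4 fires, +3 burnt (F count now 4)
Step 8: +2 fires, +4 burnt (F count now 2)
Step 9: +0 fires, +2 burnt (F count now 0)
Fire out after step 9
Initially T: 27, now '.': 31
Total burnt (originally-T cells now '.'): 22

Answer: 22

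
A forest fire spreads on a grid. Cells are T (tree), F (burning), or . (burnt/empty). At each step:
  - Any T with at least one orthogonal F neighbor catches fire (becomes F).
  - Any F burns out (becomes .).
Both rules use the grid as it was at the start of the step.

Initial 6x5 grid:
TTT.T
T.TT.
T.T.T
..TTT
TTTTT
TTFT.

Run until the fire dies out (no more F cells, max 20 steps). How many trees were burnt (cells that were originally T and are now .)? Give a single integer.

Step 1: +3 fires, +1 burnt (F count now 3)
Step 2: +4 fires, +3 burnt (F count now 4)
Step 3: +4 fires, +4 burnt (F count now 4)
Step 4: +2 fires, +4 burnt (F count now 2)
Step 5: +3 fires, +2 burnt (F count now 3)
Step 6: +1 fires, +3 burnt (F count now 1)
Step 7: +1 fires, +1 burnt (F count now 1)
Step 8: +1 fires, +1 burnt (F count now 1)
Step 9: +1 fires, +1 burnt (F count now 1)
Step 10: +0 fires, +1 burnt (F count now 0)
Fire out after step 10
Initially T: 21, now '.': 29
Total burnt (originally-T cells now '.'): 20

Answer: 20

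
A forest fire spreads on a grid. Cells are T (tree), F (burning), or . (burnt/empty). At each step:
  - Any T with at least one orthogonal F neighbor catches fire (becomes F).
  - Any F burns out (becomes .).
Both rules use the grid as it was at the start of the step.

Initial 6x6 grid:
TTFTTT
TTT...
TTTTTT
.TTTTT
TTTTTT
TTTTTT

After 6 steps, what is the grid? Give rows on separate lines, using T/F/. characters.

Step 1: 3 trees catch fire, 1 burn out
  TF.FTT
  TTF...
  TTTTTT
  .TTTTT
  TTTTTT
  TTTTTT
Step 2: 4 trees catch fire, 3 burn out
  F...FT
  TF....
  TTFTTT
  .TTTTT
  TTTTTT
  TTTTTT
Step 3: 5 trees catch fire, 4 burn out
  .....F
  F.....
  TF.FTT
  .TFTTT
  TTTTTT
  TTTTTT
Step 4: 5 trees catch fire, 5 burn out
  ......
  ......
  F...FT
  .F.FTT
  TTFTTT
  TTTTTT
Step 5: 5 trees catch fire, 5 burn out
  ......
  ......
  .....F
  ....FT
  TF.FTT
  TTFTTT
Step 6: 5 trees catch fire, 5 burn out
  ......
  ......
  ......
  .....F
  F...FT
  TF.FTT

......
......
......
.....F
F...FT
TF.FTT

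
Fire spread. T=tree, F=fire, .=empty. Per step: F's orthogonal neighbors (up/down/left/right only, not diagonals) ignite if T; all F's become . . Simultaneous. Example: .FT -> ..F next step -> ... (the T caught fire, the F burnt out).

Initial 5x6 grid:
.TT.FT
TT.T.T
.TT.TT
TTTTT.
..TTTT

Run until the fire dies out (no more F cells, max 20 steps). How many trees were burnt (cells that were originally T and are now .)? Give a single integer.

Step 1: +1 fires, +1 burnt (F count now 1)
Step 2: +1 fires, +1 burnt (F count now 1)
Step 3: +1 fires, +1 burnt (F count now 1)
Step 4: +1 fires, +1 burnt (F count now 1)
Step 5: +1 fires, +1 burnt (F count now 1)
Step 6: +2 fires, +1 burnt (F count now 2)
Step 7: +3 fires, +2 burnt (F count now 3)
Step 8: +3 fires, +3 burnt (F count now 3)
Step 9: +2 fires, +3 burnt (F count now 2)
Step 10: +1 fires, +2 burnt (F count now 1)
Step 11: +2 fires, +1 burnt (F count now 2)
Step 12: +1 fires, +2 burnt (F count now 1)
Step 13: +0 fires, +1 burnt (F count now 0)
Fire out after step 13
Initially T: 20, now '.': 29
Total burnt (originally-T cells now '.'): 19

Answer: 19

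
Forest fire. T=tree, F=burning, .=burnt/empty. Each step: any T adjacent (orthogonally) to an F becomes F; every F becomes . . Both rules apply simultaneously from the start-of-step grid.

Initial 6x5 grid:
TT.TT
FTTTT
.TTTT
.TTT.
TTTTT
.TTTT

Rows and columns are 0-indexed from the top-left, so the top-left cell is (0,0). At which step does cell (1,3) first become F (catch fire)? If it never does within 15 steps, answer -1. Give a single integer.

Step 1: cell (1,3)='T' (+2 fires, +1 burnt)
Step 2: cell (1,3)='T' (+3 fires, +2 burnt)
Step 3: cell (1,3)='F' (+3 fires, +3 burnt)
  -> target ignites at step 3
Step 4: cell (1,3)='.' (+5 fires, +3 burnt)
Step 5: cell (1,3)='.' (+6 fires, +5 burnt)
Step 6: cell (1,3)='.' (+2 fires, +6 burnt)
Step 7: cell (1,3)='.' (+2 fires, +2 burnt)
Step 8: cell (1,3)='.' (+1 fires, +2 burnt)
Step 9: cell (1,3)='.' (+0 fires, +1 burnt)
  fire out at step 9

3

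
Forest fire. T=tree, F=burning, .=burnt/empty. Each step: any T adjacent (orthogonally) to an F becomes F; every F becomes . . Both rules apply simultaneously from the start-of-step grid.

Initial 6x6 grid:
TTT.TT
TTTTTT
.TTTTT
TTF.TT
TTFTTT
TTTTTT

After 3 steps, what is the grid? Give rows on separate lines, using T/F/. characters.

Step 1: 5 trees catch fire, 2 burn out
  TTT.TT
  TTTTTT
  .TFTTT
  TF..TT
  TF.FTT
  TTFTTT
Step 2: 8 trees catch fire, 5 burn out
  TTT.TT
  TTFTTT
  .F.FTT
  F...TT
  F...FT
  TF.FTT
Step 3: 8 trees catch fire, 8 burn out
  TTF.TT
  TF.FTT
  ....FT
  ....FT
  .....F
  F...FT

TTF.TT
TF.FTT
....FT
....FT
.....F
F...FT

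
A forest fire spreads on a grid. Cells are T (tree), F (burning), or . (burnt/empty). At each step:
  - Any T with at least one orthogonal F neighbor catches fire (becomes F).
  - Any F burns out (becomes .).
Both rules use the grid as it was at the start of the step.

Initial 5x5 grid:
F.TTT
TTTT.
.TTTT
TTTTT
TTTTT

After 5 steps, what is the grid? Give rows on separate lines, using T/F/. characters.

Step 1: 1 trees catch fire, 1 burn out
  ..TTT
  FTTT.
  .TTTT
  TTTTT
  TTTTT
Step 2: 1 trees catch fire, 1 burn out
  ..TTT
  .FTT.
  .TTTT
  TTTTT
  TTTTT
Step 3: 2 trees catch fire, 1 burn out
  ..TTT
  ..FT.
  .FTTT
  TTTTT
  TTTTT
Step 4: 4 trees catch fire, 2 burn out
  ..FTT
  ...F.
  ..FTT
  TFTTT
  TTTTT
Step 5: 5 trees catch fire, 4 burn out
  ...FT
  .....
  ...FT
  F.FTT
  TFTTT

...FT
.....
...FT
F.FTT
TFTTT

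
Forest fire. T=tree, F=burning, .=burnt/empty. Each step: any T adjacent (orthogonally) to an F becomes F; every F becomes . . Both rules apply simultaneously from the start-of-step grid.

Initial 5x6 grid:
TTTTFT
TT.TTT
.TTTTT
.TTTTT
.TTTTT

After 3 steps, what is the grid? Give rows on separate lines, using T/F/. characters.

Step 1: 3 trees catch fire, 1 burn out
  TTTF.F
  TT.TFT
  .TTTTT
  .TTTTT
  .TTTTT
Step 2: 4 trees catch fire, 3 burn out
  TTF...
  TT.F.F
  .TTTFT
  .TTTTT
  .TTTTT
Step 3: 4 trees catch fire, 4 burn out
  TF....
  TT....
  .TTF.F
  .TTTFT
  .TTTTT

TF....
TT....
.TTF.F
.TTTFT
.TTTTT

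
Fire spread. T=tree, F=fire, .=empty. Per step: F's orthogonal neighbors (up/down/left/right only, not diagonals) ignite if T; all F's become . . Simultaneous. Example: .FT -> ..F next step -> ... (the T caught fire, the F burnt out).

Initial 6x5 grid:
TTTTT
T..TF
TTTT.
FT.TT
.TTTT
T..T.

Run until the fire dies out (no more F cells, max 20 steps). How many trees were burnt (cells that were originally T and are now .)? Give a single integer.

Answer: 19

Derivation:
Step 1: +4 fires, +2 burnt (F count now 4)
Step 2: +5 fires, +4 burnt (F count now 5)
Step 3: +5 fires, +5 burnt (F count now 5)
Step 4: +3 fires, +5 burnt (F count now 3)
Step 5: +2 fires, +3 burnt (F count now 2)
Step 6: +0 fires, +2 burnt (F count now 0)
Fire out after step 6
Initially T: 20, now '.': 29
Total burnt (originally-T cells now '.'): 19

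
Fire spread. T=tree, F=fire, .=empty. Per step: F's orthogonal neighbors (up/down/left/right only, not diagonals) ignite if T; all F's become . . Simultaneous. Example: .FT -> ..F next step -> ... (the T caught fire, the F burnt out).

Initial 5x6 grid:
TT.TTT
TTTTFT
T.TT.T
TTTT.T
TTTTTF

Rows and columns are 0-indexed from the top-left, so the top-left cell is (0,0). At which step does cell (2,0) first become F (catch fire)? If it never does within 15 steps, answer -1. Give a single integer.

Step 1: cell (2,0)='T' (+5 fires, +2 burnt)
Step 2: cell (2,0)='T' (+6 fires, +5 burnt)
Step 3: cell (2,0)='T' (+4 fires, +6 burnt)
Step 4: cell (2,0)='T' (+4 fires, +4 burnt)
Step 5: cell (2,0)='F' (+4 fires, +4 burnt)
  -> target ignites at step 5
Step 6: cell (2,0)='.' (+1 fires, +4 burnt)
Step 7: cell (2,0)='.' (+0 fires, +1 burnt)
  fire out at step 7

5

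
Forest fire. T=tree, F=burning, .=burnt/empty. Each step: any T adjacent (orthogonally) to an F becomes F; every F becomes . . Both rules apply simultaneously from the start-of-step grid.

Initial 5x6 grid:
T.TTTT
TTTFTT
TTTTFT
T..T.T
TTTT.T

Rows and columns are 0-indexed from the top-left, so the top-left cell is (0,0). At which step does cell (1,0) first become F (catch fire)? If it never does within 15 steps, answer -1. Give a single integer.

Step 1: cell (1,0)='T' (+5 fires, +2 burnt)
Step 2: cell (1,0)='T' (+7 fires, +5 burnt)
Step 3: cell (1,0)='F' (+5 fires, +7 burnt)
  -> target ignites at step 3
Step 4: cell (1,0)='.' (+3 fires, +5 burnt)
Step 5: cell (1,0)='.' (+2 fires, +3 burnt)
Step 6: cell (1,0)='.' (+1 fires, +2 burnt)
Step 7: cell (1,0)='.' (+0 fires, +1 burnt)
  fire out at step 7

3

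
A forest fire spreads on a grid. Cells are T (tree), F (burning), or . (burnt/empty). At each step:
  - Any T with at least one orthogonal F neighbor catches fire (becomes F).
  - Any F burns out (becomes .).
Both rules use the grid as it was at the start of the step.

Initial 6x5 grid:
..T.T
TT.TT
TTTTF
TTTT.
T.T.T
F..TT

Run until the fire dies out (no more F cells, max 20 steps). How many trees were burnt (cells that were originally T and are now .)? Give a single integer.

Answer: 15

Derivation:
Step 1: +3 fires, +2 burnt (F count now 3)
Step 2: +5 fires, +3 burnt (F count now 5)
Step 3: +4 fires, +5 burnt (F count now 4)
Step 4: +3 fires, +4 burnt (F count now 3)
Step 5: +0 fires, +3 burnt (F count now 0)
Fire out after step 5
Initially T: 19, now '.': 26
Total burnt (originally-T cells now '.'): 15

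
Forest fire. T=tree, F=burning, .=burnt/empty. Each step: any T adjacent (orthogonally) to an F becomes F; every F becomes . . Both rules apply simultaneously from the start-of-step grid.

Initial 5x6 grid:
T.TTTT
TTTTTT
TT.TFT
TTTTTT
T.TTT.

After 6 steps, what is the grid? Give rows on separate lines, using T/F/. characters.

Step 1: 4 trees catch fire, 1 burn out
  T.TTTT
  TTTTFT
  TT.F.F
  TTTTFT
  T.TTT.
Step 2: 6 trees catch fire, 4 burn out
  T.TTFT
  TTTF.F
  TT....
  TTTF.F
  T.TTF.
Step 3: 5 trees catch fire, 6 burn out
  T.TF.F
  TTF...
  TT....
  TTF...
  T.TF..
Step 4: 4 trees catch fire, 5 burn out
  T.F...
  TF....
  TT....
  TF....
  T.F...
Step 5: 3 trees catch fire, 4 burn out
  T.....
  F.....
  TF....
  F.....
  T.....
Step 6: 3 trees catch fire, 3 burn out
  F.....
  ......
  F.....
  ......
  F.....

F.....
......
F.....
......
F.....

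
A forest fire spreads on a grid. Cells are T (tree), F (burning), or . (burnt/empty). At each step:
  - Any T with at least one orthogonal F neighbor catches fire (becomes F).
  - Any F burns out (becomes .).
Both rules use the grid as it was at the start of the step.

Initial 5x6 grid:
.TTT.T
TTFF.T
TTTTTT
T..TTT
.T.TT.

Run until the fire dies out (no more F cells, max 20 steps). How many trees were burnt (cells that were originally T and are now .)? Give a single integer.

Answer: 19

Derivation:
Step 1: +5 fires, +2 burnt (F count now 5)
Step 2: +5 fires, +5 burnt (F count now 5)
Step 3: +4 fires, +5 burnt (F count now 4)
Step 4: +4 fires, +4 burnt (F count now 4)
Step 5: +1 fires, +4 burnt (F count now 1)
Step 6: +0 fires, +1 burnt (F count now 0)
Fire out after step 6
Initially T: 20, now '.': 29
Total burnt (originally-T cells now '.'): 19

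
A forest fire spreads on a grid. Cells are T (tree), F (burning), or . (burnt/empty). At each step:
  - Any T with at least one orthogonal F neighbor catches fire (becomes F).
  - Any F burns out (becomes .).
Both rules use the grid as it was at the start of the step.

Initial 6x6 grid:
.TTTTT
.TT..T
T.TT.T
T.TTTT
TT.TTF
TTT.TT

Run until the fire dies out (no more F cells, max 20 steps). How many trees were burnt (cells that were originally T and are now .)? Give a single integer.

Answer: 19

Derivation:
Step 1: +3 fires, +1 burnt (F count now 3)
Step 2: +4 fires, +3 burnt (F count now 4)
Step 3: +2 fires, +4 burnt (F count now 2)
Step 4: +3 fires, +2 burnt (F count now 3)
Step 5: +2 fires, +3 burnt (F count now 2)
Step 6: +2 fires, +2 burnt (F count now 2)
Step 7: +2 fires, +2 burnt (F count now 2)
Step 8: +1 fires, +2 burnt (F count now 1)
Step 9: +0 fires, +1 burnt (F count now 0)
Fire out after step 9
Initially T: 26, now '.': 29
Total burnt (originally-T cells now '.'): 19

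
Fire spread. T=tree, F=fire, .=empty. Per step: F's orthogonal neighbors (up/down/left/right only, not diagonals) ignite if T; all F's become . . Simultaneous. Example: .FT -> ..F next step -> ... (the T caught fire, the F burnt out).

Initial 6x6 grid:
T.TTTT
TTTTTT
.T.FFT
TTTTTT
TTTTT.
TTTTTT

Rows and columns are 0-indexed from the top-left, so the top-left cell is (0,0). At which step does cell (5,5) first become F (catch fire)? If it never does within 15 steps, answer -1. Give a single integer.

Step 1: cell (5,5)='T' (+5 fires, +2 burnt)
Step 2: cell (5,5)='T' (+8 fires, +5 burnt)
Step 3: cell (5,5)='T' (+7 fires, +8 burnt)
Step 4: cell (5,5)='F' (+6 fires, +7 burnt)
  -> target ignites at step 4
Step 5: cell (5,5)='.' (+3 fires, +6 burnt)
Step 6: cell (5,5)='.' (+1 fires, +3 burnt)
Step 7: cell (5,5)='.' (+0 fires, +1 burnt)
  fire out at step 7

4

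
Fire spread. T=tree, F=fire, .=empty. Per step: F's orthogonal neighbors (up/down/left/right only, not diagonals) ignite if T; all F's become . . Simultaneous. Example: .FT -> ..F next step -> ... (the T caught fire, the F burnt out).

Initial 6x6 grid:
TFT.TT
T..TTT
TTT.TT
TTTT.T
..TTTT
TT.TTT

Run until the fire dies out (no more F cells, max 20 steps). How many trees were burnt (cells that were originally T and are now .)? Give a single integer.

Step 1: +2 fires, +1 burnt (F count now 2)
Step 2: +1 fires, +2 burnt (F count now 1)
Step 3: +1 fires, +1 burnt (F count now 1)
Step 4: +2 fires, +1 burnt (F count now 2)
Step 5: +2 fires, +2 burnt (F count now 2)
Step 6: +1 fires, +2 burnt (F count now 1)
Step 7: +2 fires, +1 burnt (F count now 2)
Step 8: +1 fires, +2 burnt (F count now 1)
Step 9: +2 fires, +1 burnt (F count now 2)
Step 10: +2 fires, +2 burnt (F count now 2)
Step 11: +2 fires, +2 burnt (F count now 2)
Step 12: +1 fires, +2 burnt (F count now 1)
Step 13: +2 fires, +1 burnt (F count now 2)
Step 14: +2 fires, +2 burnt (F count now 2)
Step 15: +2 fires, +2 burnt (F count now 2)
Step 16: +0 fires, +2 burnt (F count now 0)
Fire out after step 16
Initially T: 27, now '.': 34
Total burnt (originally-T cells now '.'): 25

Answer: 25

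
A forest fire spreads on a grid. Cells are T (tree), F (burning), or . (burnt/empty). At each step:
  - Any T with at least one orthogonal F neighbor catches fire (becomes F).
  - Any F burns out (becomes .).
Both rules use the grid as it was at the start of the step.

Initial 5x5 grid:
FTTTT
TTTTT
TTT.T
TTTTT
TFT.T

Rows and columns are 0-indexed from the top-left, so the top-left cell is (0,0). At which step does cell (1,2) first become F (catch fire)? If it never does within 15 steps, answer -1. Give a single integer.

Step 1: cell (1,2)='T' (+5 fires, +2 burnt)
Step 2: cell (1,2)='T' (+6 fires, +5 burnt)
Step 3: cell (1,2)='F' (+4 fires, +6 burnt)
  -> target ignites at step 3
Step 4: cell (1,2)='.' (+3 fires, +4 burnt)
Step 5: cell (1,2)='.' (+3 fires, +3 burnt)
Step 6: cell (1,2)='.' (+0 fires, +3 burnt)
  fire out at step 6

3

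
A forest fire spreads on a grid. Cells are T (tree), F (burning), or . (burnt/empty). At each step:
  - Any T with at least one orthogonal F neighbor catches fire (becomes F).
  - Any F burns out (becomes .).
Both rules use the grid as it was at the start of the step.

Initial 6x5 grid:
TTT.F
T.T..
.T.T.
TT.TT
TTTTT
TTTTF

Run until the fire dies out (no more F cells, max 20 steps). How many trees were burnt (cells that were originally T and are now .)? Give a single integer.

Step 1: +2 fires, +2 burnt (F count now 2)
Step 2: +3 fires, +2 burnt (F count now 3)
Step 3: +3 fires, +3 burnt (F count now 3)
Step 4: +3 fires, +3 burnt (F count now 3)
Step 5: +2 fires, +3 burnt (F count now 2)
Step 6: +2 fires, +2 burnt (F count now 2)
Step 7: +0 fires, +2 burnt (F count now 0)
Fire out after step 7
Initially T: 20, now '.': 25
Total burnt (originally-T cells now '.'): 15

Answer: 15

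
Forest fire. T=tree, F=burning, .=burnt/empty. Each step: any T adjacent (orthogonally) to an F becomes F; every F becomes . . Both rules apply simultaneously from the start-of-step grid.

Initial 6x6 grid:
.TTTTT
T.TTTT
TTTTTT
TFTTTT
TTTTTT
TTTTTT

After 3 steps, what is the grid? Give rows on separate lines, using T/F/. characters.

Step 1: 4 trees catch fire, 1 burn out
  .TTTTT
  T.TTTT
  TFTTTT
  F.FTTT
  TFTTTT
  TTTTTT
Step 2: 6 trees catch fire, 4 burn out
  .TTTTT
  T.TTTT
  F.FTTT
  ...FTT
  F.FTTT
  TFTTTT
Step 3: 7 trees catch fire, 6 burn out
  .TTTTT
  F.FTTT
  ...FTT
  ....FT
  ...FTT
  F.FTTT

.TTTTT
F.FTTT
...FTT
....FT
...FTT
F.FTTT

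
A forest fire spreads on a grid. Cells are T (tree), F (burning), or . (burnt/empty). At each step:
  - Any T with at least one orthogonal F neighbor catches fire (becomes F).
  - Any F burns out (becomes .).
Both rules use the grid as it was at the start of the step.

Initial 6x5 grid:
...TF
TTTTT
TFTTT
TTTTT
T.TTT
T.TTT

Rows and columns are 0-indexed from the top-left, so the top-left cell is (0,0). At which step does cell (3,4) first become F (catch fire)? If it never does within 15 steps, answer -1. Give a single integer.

Step 1: cell (3,4)='T' (+6 fires, +2 burnt)
Step 2: cell (3,4)='T' (+7 fires, +6 burnt)
Step 3: cell (3,4)='F' (+4 fires, +7 burnt)
  -> target ignites at step 3
Step 4: cell (3,4)='.' (+4 fires, +4 burnt)
Step 5: cell (3,4)='.' (+2 fires, +4 burnt)
Step 6: cell (3,4)='.' (+0 fires, +2 burnt)
  fire out at step 6

3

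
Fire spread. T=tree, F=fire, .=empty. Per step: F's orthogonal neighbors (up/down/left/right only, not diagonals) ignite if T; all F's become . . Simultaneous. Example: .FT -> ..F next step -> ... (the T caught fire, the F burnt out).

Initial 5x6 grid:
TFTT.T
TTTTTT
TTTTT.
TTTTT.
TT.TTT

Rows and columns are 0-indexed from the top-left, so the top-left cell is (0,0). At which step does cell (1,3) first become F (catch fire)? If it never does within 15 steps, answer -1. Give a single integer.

Step 1: cell (1,3)='T' (+3 fires, +1 burnt)
Step 2: cell (1,3)='T' (+4 fires, +3 burnt)
Step 3: cell (1,3)='F' (+4 fires, +4 burnt)
  -> target ignites at step 3
Step 4: cell (1,3)='.' (+5 fires, +4 burnt)
Step 5: cell (1,3)='.' (+4 fires, +5 burnt)
Step 6: cell (1,3)='.' (+3 fires, +4 burnt)
Step 7: cell (1,3)='.' (+1 fires, +3 burnt)
Step 8: cell (1,3)='.' (+1 fires, +1 burnt)
Step 9: cell (1,3)='.' (+0 fires, +1 burnt)
  fire out at step 9

3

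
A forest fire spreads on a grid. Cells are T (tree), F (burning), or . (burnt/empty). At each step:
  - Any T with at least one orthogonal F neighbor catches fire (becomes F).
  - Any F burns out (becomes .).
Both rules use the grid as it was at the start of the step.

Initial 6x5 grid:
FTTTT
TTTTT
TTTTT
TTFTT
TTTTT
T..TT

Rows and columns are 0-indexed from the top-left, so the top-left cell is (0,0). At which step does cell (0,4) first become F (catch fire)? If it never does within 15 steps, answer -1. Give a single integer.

Step 1: cell (0,4)='T' (+6 fires, +2 burnt)
Step 2: cell (0,4)='T' (+10 fires, +6 burnt)
Step 3: cell (0,4)='T' (+6 fires, +10 burnt)
Step 4: cell (0,4)='F' (+4 fires, +6 burnt)
  -> target ignites at step 4
Step 5: cell (0,4)='.' (+0 fires, +4 burnt)
  fire out at step 5

4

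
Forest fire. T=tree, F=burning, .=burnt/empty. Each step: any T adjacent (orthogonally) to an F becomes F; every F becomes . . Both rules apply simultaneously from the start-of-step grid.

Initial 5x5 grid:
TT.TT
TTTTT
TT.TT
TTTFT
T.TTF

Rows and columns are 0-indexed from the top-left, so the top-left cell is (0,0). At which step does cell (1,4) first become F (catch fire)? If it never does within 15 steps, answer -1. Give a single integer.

Step 1: cell (1,4)='T' (+4 fires, +2 burnt)
Step 2: cell (1,4)='T' (+4 fires, +4 burnt)
Step 3: cell (1,4)='F' (+5 fires, +4 burnt)
  -> target ignites at step 3
Step 4: cell (1,4)='.' (+4 fires, +5 burnt)
Step 5: cell (1,4)='.' (+2 fires, +4 burnt)
Step 6: cell (1,4)='.' (+1 fires, +2 burnt)
Step 7: cell (1,4)='.' (+0 fires, +1 burnt)
  fire out at step 7

3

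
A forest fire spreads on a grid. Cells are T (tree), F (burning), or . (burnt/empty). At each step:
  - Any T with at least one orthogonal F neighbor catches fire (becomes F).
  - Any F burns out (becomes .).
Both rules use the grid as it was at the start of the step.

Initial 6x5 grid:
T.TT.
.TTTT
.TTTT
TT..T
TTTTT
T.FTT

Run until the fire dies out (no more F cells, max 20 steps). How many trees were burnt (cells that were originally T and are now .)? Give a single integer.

Answer: 21

Derivation:
Step 1: +2 fires, +1 burnt (F count now 2)
Step 2: +3 fires, +2 burnt (F count now 3)
Step 3: +3 fires, +3 burnt (F count now 3)
Step 4: +4 fires, +3 burnt (F count now 4)
Step 5: +3 fires, +4 burnt (F count now 3)
Step 6: +3 fires, +3 burnt (F count now 3)
Step 7: +2 fires, +3 burnt (F count now 2)
Step 8: +1 fires, +2 burnt (F count now 1)
Step 9: +0 fires, +1 burnt (F count now 0)
Fire out after step 9
Initially T: 22, now '.': 29
Total burnt (originally-T cells now '.'): 21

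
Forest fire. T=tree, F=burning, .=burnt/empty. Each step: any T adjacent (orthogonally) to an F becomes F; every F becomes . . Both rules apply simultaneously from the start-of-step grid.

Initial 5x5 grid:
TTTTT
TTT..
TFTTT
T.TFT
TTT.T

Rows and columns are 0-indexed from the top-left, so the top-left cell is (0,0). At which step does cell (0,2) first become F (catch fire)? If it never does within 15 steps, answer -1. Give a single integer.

Step 1: cell (0,2)='T' (+6 fires, +2 burnt)
Step 2: cell (0,2)='T' (+7 fires, +6 burnt)
Step 3: cell (0,2)='F' (+4 fires, +7 burnt)
  -> target ignites at step 3
Step 4: cell (0,2)='.' (+1 fires, +4 burnt)
Step 5: cell (0,2)='.' (+1 fires, +1 burnt)
Step 6: cell (0,2)='.' (+0 fires, +1 burnt)
  fire out at step 6

3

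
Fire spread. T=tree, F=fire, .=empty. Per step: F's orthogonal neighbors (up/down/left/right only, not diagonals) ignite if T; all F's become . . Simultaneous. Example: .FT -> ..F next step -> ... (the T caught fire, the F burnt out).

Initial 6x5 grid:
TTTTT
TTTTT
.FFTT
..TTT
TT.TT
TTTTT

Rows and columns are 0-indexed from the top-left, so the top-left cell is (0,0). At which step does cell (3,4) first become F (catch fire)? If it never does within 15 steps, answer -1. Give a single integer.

Step 1: cell (3,4)='T' (+4 fires, +2 burnt)
Step 2: cell (3,4)='T' (+6 fires, +4 burnt)
Step 3: cell (3,4)='F' (+5 fires, +6 burnt)
  -> target ignites at step 3
Step 4: cell (3,4)='.' (+3 fires, +5 burnt)
Step 5: cell (3,4)='.' (+2 fires, +3 burnt)
Step 6: cell (3,4)='.' (+1 fires, +2 burnt)
Step 7: cell (3,4)='.' (+2 fires, +1 burnt)
Step 8: cell (3,4)='.' (+1 fires, +2 burnt)
Step 9: cell (3,4)='.' (+0 fires, +1 burnt)
  fire out at step 9

3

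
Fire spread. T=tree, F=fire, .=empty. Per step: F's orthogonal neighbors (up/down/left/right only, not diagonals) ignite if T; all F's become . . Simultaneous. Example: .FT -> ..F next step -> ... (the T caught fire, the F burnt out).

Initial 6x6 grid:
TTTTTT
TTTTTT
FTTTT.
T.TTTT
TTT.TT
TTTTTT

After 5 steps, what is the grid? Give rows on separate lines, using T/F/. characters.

Step 1: 3 trees catch fire, 1 burn out
  TTTTTT
  FTTTTT
  .FTTT.
  F.TTTT
  TTT.TT
  TTTTTT
Step 2: 4 trees catch fire, 3 burn out
  FTTTTT
  .FTTTT
  ..FTT.
  ..TTTT
  FTT.TT
  TTTTTT
Step 3: 6 trees catch fire, 4 burn out
  .FTTTT
  ..FTTT
  ...FT.
  ..FTTT
  .FT.TT
  FTTTTT
Step 4: 6 trees catch fire, 6 burn out
  ..FTTT
  ...FTT
  ....F.
  ...FTT
  ..F.TT
  .FTTTT
Step 5: 4 trees catch fire, 6 burn out
  ...FTT
  ....FT
  ......
  ....FT
  ....TT
  ..FTTT

...FTT
....FT
......
....FT
....TT
..FTTT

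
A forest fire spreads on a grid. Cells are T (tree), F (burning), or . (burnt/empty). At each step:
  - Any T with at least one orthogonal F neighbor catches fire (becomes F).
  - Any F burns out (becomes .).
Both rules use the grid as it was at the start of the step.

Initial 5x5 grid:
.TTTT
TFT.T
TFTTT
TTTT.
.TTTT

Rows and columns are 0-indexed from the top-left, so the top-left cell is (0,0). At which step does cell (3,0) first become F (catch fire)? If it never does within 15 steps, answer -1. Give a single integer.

Step 1: cell (3,0)='T' (+6 fires, +2 burnt)
Step 2: cell (3,0)='F' (+5 fires, +6 burnt)
  -> target ignites at step 2
Step 3: cell (3,0)='.' (+4 fires, +5 burnt)
Step 4: cell (3,0)='.' (+3 fires, +4 burnt)
Step 5: cell (3,0)='.' (+1 fires, +3 burnt)
Step 6: cell (3,0)='.' (+0 fires, +1 burnt)
  fire out at step 6

2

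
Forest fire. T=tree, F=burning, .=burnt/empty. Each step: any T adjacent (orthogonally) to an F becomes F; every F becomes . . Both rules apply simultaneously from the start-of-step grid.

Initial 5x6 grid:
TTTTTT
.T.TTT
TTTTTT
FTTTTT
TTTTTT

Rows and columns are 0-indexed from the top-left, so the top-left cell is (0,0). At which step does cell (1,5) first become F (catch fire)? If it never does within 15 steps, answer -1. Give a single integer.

Step 1: cell (1,5)='T' (+3 fires, +1 burnt)
Step 2: cell (1,5)='T' (+3 fires, +3 burnt)
Step 3: cell (1,5)='T' (+4 fires, +3 burnt)
Step 4: cell (1,5)='T' (+4 fires, +4 burnt)
Step 5: cell (1,5)='T' (+6 fires, +4 burnt)
Step 6: cell (1,5)='T' (+4 fires, +6 burnt)
Step 7: cell (1,5)='F' (+2 fires, +4 burnt)
  -> target ignites at step 7
Step 8: cell (1,5)='.' (+1 fires, +2 burnt)
Step 9: cell (1,5)='.' (+0 fires, +1 burnt)
  fire out at step 9

7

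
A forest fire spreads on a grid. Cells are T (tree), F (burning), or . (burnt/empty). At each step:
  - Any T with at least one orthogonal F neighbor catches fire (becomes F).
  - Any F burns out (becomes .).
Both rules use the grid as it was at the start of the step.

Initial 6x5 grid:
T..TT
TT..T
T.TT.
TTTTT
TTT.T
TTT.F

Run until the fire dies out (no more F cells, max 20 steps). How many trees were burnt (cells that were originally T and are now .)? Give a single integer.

Answer: 18

Derivation:
Step 1: +1 fires, +1 burnt (F count now 1)
Step 2: +1 fires, +1 burnt (F count now 1)
Step 3: +1 fires, +1 burnt (F count now 1)
Step 4: +2 fires, +1 burnt (F count now 2)
Step 5: +3 fires, +2 burnt (F count now 3)
Step 6: +3 fires, +3 burnt (F count now 3)
Step 7: +3 fires, +3 burnt (F count now 3)
Step 8: +2 fires, +3 burnt (F count now 2)
Step 9: +2 fires, +2 burnt (F count now 2)
Step 10: +0 fires, +2 burnt (F count now 0)
Fire out after step 10
Initially T: 21, now '.': 27
Total burnt (originally-T cells now '.'): 18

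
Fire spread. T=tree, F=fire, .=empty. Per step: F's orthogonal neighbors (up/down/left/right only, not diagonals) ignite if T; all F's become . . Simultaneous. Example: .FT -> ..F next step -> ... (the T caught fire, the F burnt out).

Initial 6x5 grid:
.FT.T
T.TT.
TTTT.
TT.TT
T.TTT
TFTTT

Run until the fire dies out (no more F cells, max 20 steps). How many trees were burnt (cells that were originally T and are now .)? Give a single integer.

Answer: 20

Derivation:
Step 1: +3 fires, +2 burnt (F count now 3)
Step 2: +4 fires, +3 burnt (F count now 4)
Step 3: +5 fires, +4 burnt (F count now 5)
Step 4: +6 fires, +5 burnt (F count now 6)
Step 5: +2 fires, +6 burnt (F count now 2)
Step 6: +0 fires, +2 burnt (F count now 0)
Fire out after step 6
Initially T: 21, now '.': 29
Total burnt (originally-T cells now '.'): 20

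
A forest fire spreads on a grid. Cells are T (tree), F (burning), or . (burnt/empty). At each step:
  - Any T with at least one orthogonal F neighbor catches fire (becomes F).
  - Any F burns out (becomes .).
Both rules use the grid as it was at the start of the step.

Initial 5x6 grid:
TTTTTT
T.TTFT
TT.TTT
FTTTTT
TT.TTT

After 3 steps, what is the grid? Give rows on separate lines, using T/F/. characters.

Step 1: 7 trees catch fire, 2 burn out
  TTTTFT
  T.TF.F
  FT.TFT
  .FTTTT
  FT.TTT
Step 2: 10 trees catch fire, 7 burn out
  TTTF.F
  F.F...
  .F.F.F
  ..FTFT
  .F.TTT
Step 3: 5 trees catch fire, 10 burn out
  FTF...
  ......
  ......
  ...F.F
  ...TFT

FTF...
......
......
...F.F
...TFT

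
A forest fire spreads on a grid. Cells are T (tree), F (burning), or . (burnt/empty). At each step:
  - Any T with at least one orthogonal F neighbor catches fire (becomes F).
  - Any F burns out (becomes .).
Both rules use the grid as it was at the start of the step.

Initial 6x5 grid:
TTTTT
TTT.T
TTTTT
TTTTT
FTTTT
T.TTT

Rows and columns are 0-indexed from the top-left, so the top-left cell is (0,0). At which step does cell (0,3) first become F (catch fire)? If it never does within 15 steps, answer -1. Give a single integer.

Step 1: cell (0,3)='T' (+3 fires, +1 burnt)
Step 2: cell (0,3)='T' (+3 fires, +3 burnt)
Step 3: cell (0,3)='T' (+5 fires, +3 burnt)
Step 4: cell (0,3)='T' (+6 fires, +5 burnt)
Step 5: cell (0,3)='T' (+5 fires, +6 burnt)
Step 6: cell (0,3)='T' (+2 fires, +5 burnt)
Step 7: cell (0,3)='F' (+2 fires, +2 burnt)
  -> target ignites at step 7
Step 8: cell (0,3)='.' (+1 fires, +2 burnt)
Step 9: cell (0,3)='.' (+0 fires, +1 burnt)
  fire out at step 9

7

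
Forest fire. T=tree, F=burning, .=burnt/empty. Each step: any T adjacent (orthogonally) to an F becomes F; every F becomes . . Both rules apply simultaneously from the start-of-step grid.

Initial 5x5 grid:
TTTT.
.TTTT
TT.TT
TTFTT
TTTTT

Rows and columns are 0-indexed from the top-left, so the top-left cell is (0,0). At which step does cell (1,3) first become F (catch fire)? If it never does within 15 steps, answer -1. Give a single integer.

Step 1: cell (1,3)='T' (+3 fires, +1 burnt)
Step 2: cell (1,3)='T' (+6 fires, +3 burnt)
Step 3: cell (1,3)='F' (+6 fires, +6 burnt)
  -> target ignites at step 3
Step 4: cell (1,3)='.' (+4 fires, +6 burnt)
Step 5: cell (1,3)='.' (+2 fires, +4 burnt)
Step 6: cell (1,3)='.' (+0 fires, +2 burnt)
  fire out at step 6

3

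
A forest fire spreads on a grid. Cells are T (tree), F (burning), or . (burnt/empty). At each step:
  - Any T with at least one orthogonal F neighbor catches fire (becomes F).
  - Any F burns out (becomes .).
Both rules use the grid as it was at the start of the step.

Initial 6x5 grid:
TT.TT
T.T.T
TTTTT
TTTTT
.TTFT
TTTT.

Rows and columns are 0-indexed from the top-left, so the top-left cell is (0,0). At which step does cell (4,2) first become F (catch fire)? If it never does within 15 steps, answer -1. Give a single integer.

Step 1: cell (4,2)='F' (+4 fires, +1 burnt)
  -> target ignites at step 1
Step 2: cell (4,2)='.' (+5 fires, +4 burnt)
Step 3: cell (4,2)='.' (+4 fires, +5 burnt)
Step 4: cell (4,2)='.' (+5 fires, +4 burnt)
Step 5: cell (4,2)='.' (+2 fires, +5 burnt)
Step 6: cell (4,2)='.' (+2 fires, +2 burnt)
Step 7: cell (4,2)='.' (+1 fires, +2 burnt)
Step 8: cell (4,2)='.' (+1 fires, +1 burnt)
Step 9: cell (4,2)='.' (+0 fires, +1 burnt)
  fire out at step 9

1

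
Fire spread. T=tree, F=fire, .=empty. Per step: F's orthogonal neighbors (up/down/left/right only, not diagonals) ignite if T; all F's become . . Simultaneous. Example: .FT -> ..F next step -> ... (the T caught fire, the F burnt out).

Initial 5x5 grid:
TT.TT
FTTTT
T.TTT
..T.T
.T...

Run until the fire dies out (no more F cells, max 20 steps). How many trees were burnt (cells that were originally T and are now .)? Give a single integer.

Answer: 14

Derivation:
Step 1: +3 fires, +1 burnt (F count now 3)
Step 2: +2 fires, +3 burnt (F count now 2)
Step 3: +2 fires, +2 burnt (F count now 2)
Step 4: +4 fires, +2 burnt (F count now 4)
Step 5: +2 fires, +4 burnt (F count now 2)
Step 6: +1 fires, +2 burnt (F count now 1)
Step 7: +0 fires, +1 burnt (F count now 0)
Fire out after step 7
Initially T: 15, now '.': 24
Total burnt (originally-T cells now '.'): 14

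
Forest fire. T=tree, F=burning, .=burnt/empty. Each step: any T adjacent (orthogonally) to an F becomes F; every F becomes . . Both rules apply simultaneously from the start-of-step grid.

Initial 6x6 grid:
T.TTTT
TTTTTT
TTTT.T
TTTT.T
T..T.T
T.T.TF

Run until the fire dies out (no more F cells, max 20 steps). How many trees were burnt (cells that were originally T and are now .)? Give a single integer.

Answer: 26

Derivation:
Step 1: +2 fires, +1 burnt (F count now 2)
Step 2: +1 fires, +2 burnt (F count now 1)
Step 3: +1 fires, +1 burnt (F count now 1)
Step 4: +1 fires, +1 burnt (F count now 1)
Step 5: +2 fires, +1 burnt (F count now 2)
Step 6: +2 fires, +2 burnt (F count now 2)
Step 7: +3 fires, +2 burnt (F count now 3)
Step 8: +4 fires, +3 burnt (F count now 4)
Step 9: +4 fires, +4 burnt (F count now 4)
Step 10: +3 fires, +4 burnt (F count now 3)
Step 11: +1 fires, +3 burnt (F count now 1)
Step 12: +1 fires, +1 burnt (F count now 1)
Step 13: +1 fires, +1 burnt (F count now 1)
Step 14: +0 fires, +1 burnt (F count now 0)
Fire out after step 14
Initially T: 27, now '.': 35
Total burnt (originally-T cells now '.'): 26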